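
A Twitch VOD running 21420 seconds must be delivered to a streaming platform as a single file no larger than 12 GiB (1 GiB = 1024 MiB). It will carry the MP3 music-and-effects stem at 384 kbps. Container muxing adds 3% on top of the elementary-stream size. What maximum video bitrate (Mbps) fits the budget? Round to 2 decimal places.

4.29 Mbps

Budget: 12 GiB = 103079.2 Mb.
Stream payload after overhead: 103079.2 / 1.03 = 100076.9 Mb.
Total bitrate budget: 100076.9 Mb / 21420 s = 4.672 Mbps.
Audio: 384 kbps = 0.384 Mbps.
Video: 4.672 − 0.384 = 4.288 Mbps.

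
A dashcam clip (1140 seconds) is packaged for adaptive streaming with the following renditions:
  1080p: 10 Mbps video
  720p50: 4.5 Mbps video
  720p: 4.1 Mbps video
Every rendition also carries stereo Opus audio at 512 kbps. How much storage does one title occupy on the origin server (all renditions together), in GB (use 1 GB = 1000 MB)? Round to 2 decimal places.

Audio: 512 kbps = 0.512 Mbps.
Sum of rendition bitrates: (10+0.512) + (4.5+0.512) + (4.1+0.512) = 20.136 Mbps.
× 1140 s = 22,955 Mb = 2,869 MB = 2.869 GB.

2.87 GB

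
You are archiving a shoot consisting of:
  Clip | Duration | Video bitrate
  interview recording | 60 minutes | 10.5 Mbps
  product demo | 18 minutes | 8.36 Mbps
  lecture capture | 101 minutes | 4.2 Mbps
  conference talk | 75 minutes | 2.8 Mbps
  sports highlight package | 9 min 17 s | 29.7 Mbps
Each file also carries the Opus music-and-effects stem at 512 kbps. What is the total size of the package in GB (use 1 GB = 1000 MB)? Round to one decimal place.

Audio: 512 kbps = 0.512 Mbps.
interview recording: 11.012 Mbps × 3600 s = 39643.2 Mb
product demo: 8.872 Mbps × 1080 s = 9581.8 Mb
lecture capture: 4.712 Mbps × 6060 s = 28554.7 Mb
conference talk: 3.312 Mbps × 4500 s = 14904.0 Mb
sports highlight package: 30.212 Mbps × 557 s = 16828.1 Mb
Total: 109511.8 Mb = 13689.0 MB.
= 13.69 GB.

13.7 GB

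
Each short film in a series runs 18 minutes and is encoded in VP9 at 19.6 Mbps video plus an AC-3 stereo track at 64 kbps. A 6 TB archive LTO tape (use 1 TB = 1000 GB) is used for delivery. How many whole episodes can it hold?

18 min = 1080 s
Audio: 64 kbps = 0.064 Mbps.
Total bitrate: 19.664 Mbps.
Per item: 19.664 Mbps × 1080 s = 21,237 Mb = 2,655 MB.
Capacity: 6 TB = 48,000,000 Mb; 2260.19 items → 2260 complete.

2260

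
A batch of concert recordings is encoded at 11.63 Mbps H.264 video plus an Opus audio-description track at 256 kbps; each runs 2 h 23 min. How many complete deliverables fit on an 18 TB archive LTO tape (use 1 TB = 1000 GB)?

1412

2 h 23 min = 143 min = 8580 s
Audio: 256 kbps = 0.256 Mbps.
Total bitrate: 11.886 Mbps.
Per item: 11.886 Mbps × 8580 s = 101,982 Mb = 12,748 MB.
Capacity: 18 TB = 144,000,000 Mb; 1412.02 items → 1412 complete.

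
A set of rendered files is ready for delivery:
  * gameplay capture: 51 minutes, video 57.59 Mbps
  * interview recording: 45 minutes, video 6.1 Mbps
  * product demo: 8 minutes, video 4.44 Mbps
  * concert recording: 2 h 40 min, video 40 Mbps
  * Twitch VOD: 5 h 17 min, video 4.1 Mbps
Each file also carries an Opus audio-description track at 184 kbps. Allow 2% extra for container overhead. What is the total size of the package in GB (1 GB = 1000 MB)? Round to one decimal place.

84.6 GB

Audio: 184 kbps = 0.184 Mbps.
gameplay capture: 57.774 Mbps × 3060 s × 1.02 = 180324.2 Mb
interview recording: 6.284 Mbps × 2700 s × 1.02 = 17306.1 Mb
product demo: 4.624 Mbps × 480 s × 1.02 = 2263.9 Mb
concert recording: 40.184 Mbps × 9600 s × 1.02 = 393481.7 Mb
Twitch VOD: 4.284 Mbps × 19020 s × 1.02 = 83111.3 Mb
Total: 676487.3 Mb = 84560.9 MB.
= 84.56 GB.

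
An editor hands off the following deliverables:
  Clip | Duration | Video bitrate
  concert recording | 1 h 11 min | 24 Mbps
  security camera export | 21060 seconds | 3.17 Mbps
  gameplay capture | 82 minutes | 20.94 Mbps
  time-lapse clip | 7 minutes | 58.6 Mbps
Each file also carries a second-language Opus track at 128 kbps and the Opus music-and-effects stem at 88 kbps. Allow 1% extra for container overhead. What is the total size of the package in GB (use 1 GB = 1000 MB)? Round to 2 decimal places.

38.29 GB

Audio total: 128 + 88 = 216 kbps = 0.216 Mbps.
concert recording: 24.216 Mbps × 4260 s × 1.01 = 104191.8 Mb
security camera export: 3.386 Mbps × 21060 s × 1.01 = 72022.3 Mb
gameplay capture: 21.156 Mbps × 4920 s × 1.01 = 105128.4 Mb
time-lapse clip: 58.816 Mbps × 420 s × 1.01 = 24949.7 Mb
Total: 306292.2 Mb = 38286.5 MB.
= 38.29 GB.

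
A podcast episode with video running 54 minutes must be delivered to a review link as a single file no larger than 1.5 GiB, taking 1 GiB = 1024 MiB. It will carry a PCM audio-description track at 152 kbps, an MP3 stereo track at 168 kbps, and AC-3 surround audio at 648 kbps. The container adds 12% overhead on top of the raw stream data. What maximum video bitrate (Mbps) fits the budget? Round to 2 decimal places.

Budget: 1.5 GiB = 12884.9 Mb.
Stream payload after overhead: 12884.9 / 1.12 = 11504.4 Mb.
54 min = 3240 s
Total bitrate budget: 11504.4 Mb / 3240 s = 3.551 Mbps.
Audio total: 152 + 168 + 648 = 968 kbps = 0.968 Mbps.
Video: 3.551 − 0.968 = 2.583 Mbps.

2.58 Mbps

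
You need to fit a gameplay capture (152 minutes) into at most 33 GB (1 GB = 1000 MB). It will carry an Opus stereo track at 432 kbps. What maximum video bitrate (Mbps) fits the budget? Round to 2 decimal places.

28.52 Mbps

Budget: 33 GB = 264000.0 Mb.
152 min = 9120 s
Total bitrate budget: 264000.0 Mb / 9120 s = 28.947 Mbps.
Audio: 432 kbps = 0.432 Mbps.
Video: 28.947 − 0.432 = 28.515 Mbps.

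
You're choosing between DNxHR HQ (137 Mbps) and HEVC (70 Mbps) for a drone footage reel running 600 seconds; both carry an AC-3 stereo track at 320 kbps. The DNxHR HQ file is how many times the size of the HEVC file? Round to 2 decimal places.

Audio: 320 kbps = 0.320 Mbps.
DNxHR HQ: 137.320 Mbps × 600 s = 82392.0 Mb = 10.299 GB.
HEVC: 70.320 Mbps × 600 s = 42192.0 Mb = 5.274 GB.
Ratio: 10.299 / 5.274 = 1.953.

1.95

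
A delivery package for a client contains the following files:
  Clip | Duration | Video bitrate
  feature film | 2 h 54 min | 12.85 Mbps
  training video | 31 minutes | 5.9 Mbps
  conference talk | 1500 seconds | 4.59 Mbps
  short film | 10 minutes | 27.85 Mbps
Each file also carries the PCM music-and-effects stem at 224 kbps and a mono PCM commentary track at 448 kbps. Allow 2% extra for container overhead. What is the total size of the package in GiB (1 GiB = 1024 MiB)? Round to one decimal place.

Audio total: 224 + 448 = 672 kbps = 0.672 Mbps.
feature film: 13.522 Mbps × 10440 s × 1.02 = 143993.1 Mb
training video: 6.572 Mbps × 1860 s × 1.02 = 12468.4 Mb
conference talk: 5.262 Mbps × 1500 s × 1.02 = 8050.9 Mb
short film: 28.522 Mbps × 600 s × 1.02 = 17455.5 Mb
Total: 181967.8 Mb = 22746.0 MB.
= 21.18 GiB.

21.2 GiB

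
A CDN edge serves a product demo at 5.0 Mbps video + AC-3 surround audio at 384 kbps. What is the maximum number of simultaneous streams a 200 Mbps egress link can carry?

Audio: 384 kbps = 0.384 Mbps.
Per-viewer media rate: 5.384 Mbps.
200 Mbps = 200.0 Mbps; 200.0 / 5.384 = 37.15 → 37 viewers.

37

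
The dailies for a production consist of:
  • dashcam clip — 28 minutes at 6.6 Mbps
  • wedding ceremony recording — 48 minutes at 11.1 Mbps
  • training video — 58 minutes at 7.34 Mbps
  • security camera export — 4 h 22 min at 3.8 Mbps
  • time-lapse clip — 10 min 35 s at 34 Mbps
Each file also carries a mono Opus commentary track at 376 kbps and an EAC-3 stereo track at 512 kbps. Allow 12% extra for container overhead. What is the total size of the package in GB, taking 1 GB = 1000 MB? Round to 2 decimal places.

Audio total: 376 + 512 = 888 kbps = 0.888 Mbps.
dashcam clip: 7.488 Mbps × 1680 s × 1.12 = 14089.4 Mb
wedding ceremony recording: 11.988 Mbps × 2880 s × 1.12 = 38668.5 Mb
training video: 8.228 Mbps × 3480 s × 1.12 = 32069.5 Mb
security camera export: 4.688 Mbps × 15720 s × 1.12 = 82538.8 Mb
time-lapse clip: 34.888 Mbps × 635 s × 1.12 = 24812.3 Mb
Total: 192178.5 Mb = 24022.3 MB.
= 24.02 GB.

24.02 GB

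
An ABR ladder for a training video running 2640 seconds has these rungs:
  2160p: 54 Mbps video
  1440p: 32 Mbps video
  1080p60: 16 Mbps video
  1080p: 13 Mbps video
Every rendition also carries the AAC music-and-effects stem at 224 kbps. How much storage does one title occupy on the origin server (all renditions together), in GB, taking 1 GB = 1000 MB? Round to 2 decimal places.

Audio: 224 kbps = 0.224 Mbps.
Sum of rendition bitrates: (54+0.224) + (32+0.224) + (16+0.224) + (13+0.224) = 115.896 Mbps.
× 2640 s = 305,965 Mb = 38,246 MB = 38.25 GB.

38.25 GB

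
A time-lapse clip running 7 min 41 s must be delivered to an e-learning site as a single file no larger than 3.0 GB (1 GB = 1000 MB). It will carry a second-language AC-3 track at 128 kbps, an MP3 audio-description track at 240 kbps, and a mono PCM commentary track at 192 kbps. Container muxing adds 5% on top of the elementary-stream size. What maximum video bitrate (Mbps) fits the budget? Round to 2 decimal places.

Budget: 3.0 GB = 24000.0 Mb.
Stream payload after overhead: 24000.0 / 1.05 = 22857.1 Mb.
7 min 41 s = 461 s
Total bitrate budget: 22857.1 Mb / 461 s = 49.582 Mbps.
Audio total: 128 + 240 + 192 = 560 kbps = 0.560 Mbps.
Video: 49.582 − 0.560 = 49.022 Mbps.

49.02 Mbps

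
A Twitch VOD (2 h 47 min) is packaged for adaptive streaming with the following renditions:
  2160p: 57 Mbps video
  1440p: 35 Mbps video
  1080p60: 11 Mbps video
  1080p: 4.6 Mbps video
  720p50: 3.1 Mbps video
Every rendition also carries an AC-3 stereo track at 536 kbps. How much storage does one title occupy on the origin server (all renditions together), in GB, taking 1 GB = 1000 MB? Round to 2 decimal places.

142.01 GB

2 h 47 min = 167 min = 10020 s
Audio: 536 kbps = 0.536 Mbps.
Sum of rendition bitrates: (57+0.536) + (35+0.536) + (11+0.536) + (4.6+0.536) + (3.1+0.536) = 113.380 Mbps.
× 10020 s = 1,136,068 Mb = 142,008 MB = 142.0 GB.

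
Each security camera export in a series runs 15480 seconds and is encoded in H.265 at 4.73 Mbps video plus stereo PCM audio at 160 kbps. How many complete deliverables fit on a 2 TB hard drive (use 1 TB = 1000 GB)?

211

Audio: 160 kbps = 0.160 Mbps.
Total bitrate: 4.890 Mbps.
Per item: 4.890 Mbps × 15480 s = 75,697 Mb = 9,462 MB.
Capacity: 2 TB = 16,000,000 Mb; 211.37 items → 211 complete.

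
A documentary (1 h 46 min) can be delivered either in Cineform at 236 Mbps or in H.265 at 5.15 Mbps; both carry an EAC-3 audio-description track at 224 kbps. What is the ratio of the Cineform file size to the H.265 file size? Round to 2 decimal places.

1 h 46 min = 106 min = 6360 s
Audio: 224 kbps = 0.224 Mbps.
Cineform: 236.224 Mbps × 6360 s = 1502384.6 Mb = 187.798 GB.
H.265: 5.374 Mbps × 6360 s = 34178.6 Mb = 4.272 GB.
Ratio: 187.798 / 4.272 = 43.957.

43.96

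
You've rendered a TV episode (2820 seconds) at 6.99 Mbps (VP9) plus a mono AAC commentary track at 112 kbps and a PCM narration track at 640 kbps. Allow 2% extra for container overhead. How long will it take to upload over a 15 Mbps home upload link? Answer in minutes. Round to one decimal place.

24.7 minutes

Audio total: 112 + 640 = 752 kbps = 0.752 Mbps.
Total bitrate: 7.742 Mbps.
File: 7.742 Mbps × 2820 s = 21832.4 Mb.
With 2% container overhead: ×1.02. → 22269.1 Mb.
At 15 Mbps: 22269.1 / 15 = 1484.6 s ≈ 24.7 minutes.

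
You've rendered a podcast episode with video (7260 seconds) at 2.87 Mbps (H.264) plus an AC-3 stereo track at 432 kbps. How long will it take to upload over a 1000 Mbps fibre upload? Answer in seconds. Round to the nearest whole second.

24 seconds

Audio: 432 kbps = 0.432 Mbps.
Total bitrate: 3.302 Mbps.
File: 3.302 Mbps × 7260 s = 23972.5 Mb.
At 1000 Mbps: 23972.5 / 1000 = 24.0 s ≈ 24 seconds.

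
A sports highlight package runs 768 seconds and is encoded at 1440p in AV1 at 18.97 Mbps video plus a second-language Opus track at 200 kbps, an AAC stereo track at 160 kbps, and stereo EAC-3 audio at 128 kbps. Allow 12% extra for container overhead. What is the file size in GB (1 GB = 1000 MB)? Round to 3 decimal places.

Audio total: 200 + 160 + 128 = 488 kbps = 0.488 Mbps.
Total bitrate: 18.97 + 0.488 = 19.458 Mbps.
Stream data: 19.458 Mbps × 768 s = 14943.7 Mb.
With 12% container overhead: ×1.12.
16,737 Mb ÷ 8 = 2,092 MB → 2.092 GB.

2.092 GB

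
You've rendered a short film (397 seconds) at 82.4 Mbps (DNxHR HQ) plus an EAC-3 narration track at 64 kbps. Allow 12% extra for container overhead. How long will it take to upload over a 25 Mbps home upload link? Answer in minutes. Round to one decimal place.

Audio: 64 kbps = 0.064 Mbps.
Total bitrate: 82.464 Mbps.
File: 82.464 Mbps × 397 s = 32738.2 Mb.
With 12% container overhead: ×1.12. → 36666.8 Mb.
At 25 Mbps: 36666.8 / 25 = 1466.7 s ≈ 24.4 minutes.

24.4 minutes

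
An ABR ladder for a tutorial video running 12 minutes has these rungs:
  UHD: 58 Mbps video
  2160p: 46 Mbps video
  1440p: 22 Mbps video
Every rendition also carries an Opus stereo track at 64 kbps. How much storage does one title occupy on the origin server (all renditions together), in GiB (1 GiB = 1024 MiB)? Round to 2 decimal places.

12 min = 720 s
Audio: 64 kbps = 0.064 Mbps.
Sum of rendition bitrates: (58+0.064) + (46+0.064) + (22+0.064) = 126.192 Mbps.
× 720 s = 90,858 Mb = 11,357 MB = 10.58 GiB.

10.58 GiB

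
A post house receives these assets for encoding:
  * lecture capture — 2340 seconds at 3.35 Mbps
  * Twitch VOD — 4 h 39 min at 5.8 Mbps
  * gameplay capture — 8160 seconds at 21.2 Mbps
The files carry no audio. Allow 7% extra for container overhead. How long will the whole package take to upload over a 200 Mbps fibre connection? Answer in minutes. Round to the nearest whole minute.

lecture capture: 3.350 Mbps × 2340 s × 1.07 = 8387.7 Mb
Twitch VOD: 5.800 Mbps × 16740 s × 1.07 = 103888.4 Mb
gameplay capture: 21.200 Mbps × 8160 s × 1.07 = 185101.4 Mb
Total: 297377.6 Mb = 37172.2 MB.
At 200 Mbps: 297377.6 / 200 = 1487 s ≈ 24.8 minutes.

25 minutes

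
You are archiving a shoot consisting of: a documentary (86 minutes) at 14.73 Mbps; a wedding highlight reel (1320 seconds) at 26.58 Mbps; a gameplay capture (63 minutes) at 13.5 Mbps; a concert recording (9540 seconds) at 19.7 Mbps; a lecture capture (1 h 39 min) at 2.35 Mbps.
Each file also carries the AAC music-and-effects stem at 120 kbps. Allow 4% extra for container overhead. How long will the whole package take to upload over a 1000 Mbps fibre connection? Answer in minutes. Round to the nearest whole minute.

Audio: 120 kbps = 0.120 Mbps.
documentary: 14.850 Mbps × 5160 s × 1.04 = 79691.0 Mb
wedding highlight reel: 26.700 Mbps × 1320 s × 1.04 = 36653.8 Mb
gameplay capture: 13.620 Mbps × 3780 s × 1.04 = 53542.9 Mb
concert recording: 19.820 Mbps × 9540 s × 1.04 = 196646.1 Mb
lecture capture: 2.470 Mbps × 5940 s × 1.04 = 15258.7 Mb
Total: 381792.5 Mb = 47724.1 MB.
At 1000 Mbps: 381792.5 / 1000 = 382 s ≈ 6.36 minutes.

6 minutes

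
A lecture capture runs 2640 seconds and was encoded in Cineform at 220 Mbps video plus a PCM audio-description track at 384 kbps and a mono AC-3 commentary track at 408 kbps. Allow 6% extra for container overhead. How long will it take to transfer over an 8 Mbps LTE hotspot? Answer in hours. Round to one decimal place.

21.5 hours

Audio total: 384 + 408 = 792 kbps = 0.792 Mbps.
Total bitrate: 220.792 Mbps.
File: 220.792 Mbps × 2640 s = 582890.9 Mb.
With 6% container overhead: ×1.06. → 617864.3 Mb.
At 8 Mbps: 617864.3 / 8 = 77233.0 s ≈ 21.5 hours.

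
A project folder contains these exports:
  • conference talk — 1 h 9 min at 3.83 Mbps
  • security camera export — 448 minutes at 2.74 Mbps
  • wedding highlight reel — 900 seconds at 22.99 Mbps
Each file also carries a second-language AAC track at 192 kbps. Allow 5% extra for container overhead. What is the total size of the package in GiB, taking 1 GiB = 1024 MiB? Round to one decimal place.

Audio: 192 kbps = 0.192 Mbps.
conference talk: 4.022 Mbps × 4140 s × 1.05 = 17483.6 Mb
security camera export: 2.932 Mbps × 26880 s × 1.05 = 82752.8 Mb
wedding highlight reel: 23.182 Mbps × 900 s × 1.05 = 21907.0 Mb
Total: 122143.4 Mb = 15267.9 MB.
= 14.22 GiB.

14.2 GiB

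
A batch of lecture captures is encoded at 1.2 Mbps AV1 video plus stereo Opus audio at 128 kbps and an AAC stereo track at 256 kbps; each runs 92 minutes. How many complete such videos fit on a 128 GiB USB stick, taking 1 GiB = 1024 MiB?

125

92 min = 5520 s
Audio total: 128 + 256 = 384 kbps = 0.384 Mbps.
Total bitrate: 1.584 Mbps.
Per item: 1.584 Mbps × 5520 s = 8,744 Mb = 1,093 MB.
Capacity: 128 GiB = 1,099,512 Mb; 125.75 items → 125 complete.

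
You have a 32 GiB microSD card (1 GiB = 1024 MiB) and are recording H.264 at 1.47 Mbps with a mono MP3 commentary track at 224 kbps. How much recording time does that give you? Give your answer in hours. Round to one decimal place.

Audio: 224 kbps = 0.224 Mbps.
Total bitrate: 1.47 + 0.224 = 1.694 Mbps.
Capacity: 32 GiB = 274,878 Mb.
Recording time: 274,878 / 1.694 = 162,266 s ≈ 45.1 hours.

45.1 hours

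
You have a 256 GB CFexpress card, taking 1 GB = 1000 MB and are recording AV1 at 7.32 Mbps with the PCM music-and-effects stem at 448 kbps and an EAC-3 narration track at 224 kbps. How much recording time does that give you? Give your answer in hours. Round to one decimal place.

Audio total: 448 + 224 = 672 kbps = 0.672 Mbps.
Total bitrate: 7.32 + 0.672 = 7.992 Mbps.
Capacity: 256 GB = 2,048,000 Mb.
Recording time: 2,048,000 / 7.992 = 256,256 s ≈ 71.2 hours.

71.2 hours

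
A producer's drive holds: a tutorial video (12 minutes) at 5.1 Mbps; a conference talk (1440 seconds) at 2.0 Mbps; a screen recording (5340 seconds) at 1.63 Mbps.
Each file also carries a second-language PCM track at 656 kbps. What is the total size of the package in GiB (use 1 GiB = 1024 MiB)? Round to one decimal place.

2.3 GiB

Audio: 656 kbps = 0.656 Mbps.
tutorial video: 5.756 Mbps × 720 s = 4144.3 Mb
conference talk: 2.656 Mbps × 1440 s = 3824.6 Mb
screen recording: 2.286 Mbps × 5340 s = 12207.2 Mb
Total: 20176.2 Mb = 2522.0 MB.
= 2.349 GiB.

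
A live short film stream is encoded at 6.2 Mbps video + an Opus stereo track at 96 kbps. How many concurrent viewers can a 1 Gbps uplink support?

Audio: 96 kbps = 0.096 Mbps.
Per-viewer media rate: 6.296 Mbps.
1 Gbps = 1,000 Mbps; 1,000 / 6.296 = 158.83 → 158 viewers.

158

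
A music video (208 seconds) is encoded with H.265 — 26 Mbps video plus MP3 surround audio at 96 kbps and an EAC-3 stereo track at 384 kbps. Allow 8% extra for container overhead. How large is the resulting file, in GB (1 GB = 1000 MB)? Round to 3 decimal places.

Audio total: 96 + 384 = 480 kbps = 0.480 Mbps.
Total bitrate: 26 + 0.480 = 26.480 Mbps.
Stream data: 26.480 Mbps × 208 s = 5507.8 Mb.
With 8% container overhead: ×1.08.
5,948 Mb ÷ 8 = 743.6 MB → 0.7436 GB.

0.744 GB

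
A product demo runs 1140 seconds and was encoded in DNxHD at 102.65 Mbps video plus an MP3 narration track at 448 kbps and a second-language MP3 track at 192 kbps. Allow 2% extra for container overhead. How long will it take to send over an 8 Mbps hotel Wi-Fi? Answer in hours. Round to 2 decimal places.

Audio total: 448 + 192 = 640 kbps = 0.640 Mbps.
Total bitrate: 103.290 Mbps.
File: 103.290 Mbps × 1140 s = 117750.6 Mb.
With 2% container overhead: ×1.02. → 120105.6 Mb.
At 8 Mbps: 120105.6 / 8 = 15013.2 s ≈ 4.17 hours.

4.17 hours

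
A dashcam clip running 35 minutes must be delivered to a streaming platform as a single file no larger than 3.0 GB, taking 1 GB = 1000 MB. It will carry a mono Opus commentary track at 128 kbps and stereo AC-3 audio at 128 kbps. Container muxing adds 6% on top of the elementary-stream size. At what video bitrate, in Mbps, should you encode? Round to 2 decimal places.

10.53 Mbps

Budget: 3.0 GB = 24000.0 Mb.
Stream payload after overhead: 24000.0 / 1.06 = 22641.5 Mb.
35 min = 2100 s
Total bitrate budget: 22641.5 Mb / 2100 s = 10.782 Mbps.
Audio total: 128 + 128 = 256 kbps = 0.256 Mbps.
Video: 10.782 − 0.256 = 10.526 Mbps.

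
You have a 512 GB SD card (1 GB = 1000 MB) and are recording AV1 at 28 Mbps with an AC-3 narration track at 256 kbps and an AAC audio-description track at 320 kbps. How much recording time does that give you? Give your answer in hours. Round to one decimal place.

39.8 hours

Audio total: 256 + 320 = 576 kbps = 0.576 Mbps.
Total bitrate: 28 + 0.576 = 28.576 Mbps.
Capacity: 512 GB = 4,096,000 Mb.
Recording time: 4,096,000 / 28.576 = 143,337 s ≈ 39.8 hours.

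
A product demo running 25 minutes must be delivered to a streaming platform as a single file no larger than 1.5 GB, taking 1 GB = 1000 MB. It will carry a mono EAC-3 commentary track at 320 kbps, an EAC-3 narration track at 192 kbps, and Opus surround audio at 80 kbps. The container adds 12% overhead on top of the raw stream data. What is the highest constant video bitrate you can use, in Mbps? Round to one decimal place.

6.6 Mbps

Budget: 1.5 GB = 12000.0 Mb.
Stream payload after overhead: 12000.0 / 1.12 = 10714.3 Mb.
25 min = 1500 s
Total bitrate budget: 10714.3 Mb / 1500 s = 7.143 Mbps.
Audio total: 320 + 192 + 80 = 592 kbps = 0.592 Mbps.
Video: 7.143 − 0.592 = 6.551 Mbps.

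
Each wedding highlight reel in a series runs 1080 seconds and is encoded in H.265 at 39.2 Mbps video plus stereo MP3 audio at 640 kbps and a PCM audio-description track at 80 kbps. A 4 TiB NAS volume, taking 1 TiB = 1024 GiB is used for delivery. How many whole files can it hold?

Audio total: 640 + 80 = 720 kbps = 0.720 Mbps.
Total bitrate: 39.920 Mbps.
Per item: 39.920 Mbps × 1080 s = 43,114 Mb = 5,389 MB.
Capacity: 4 TiB = 35,184,372 Mb; 816.09 items → 816 complete.

816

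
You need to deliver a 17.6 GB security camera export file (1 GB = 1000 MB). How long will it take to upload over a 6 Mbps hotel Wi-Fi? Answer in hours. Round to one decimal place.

6.5 hours

File: 17.6 GB = 140800.0 Mb.
At 6 Mbps: 140800.0 / 6 = 23466.7 s ≈ 6.52 hours.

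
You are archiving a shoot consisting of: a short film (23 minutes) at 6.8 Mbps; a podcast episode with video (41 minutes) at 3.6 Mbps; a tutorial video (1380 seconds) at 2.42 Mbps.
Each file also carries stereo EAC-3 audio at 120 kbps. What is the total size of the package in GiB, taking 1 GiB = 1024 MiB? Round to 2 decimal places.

Audio: 120 kbps = 0.120 Mbps.
short film: 6.920 Mbps × 1380 s = 9549.6 Mb
podcast episode with video: 3.720 Mbps × 2460 s = 9151.2 Mb
tutorial video: 2.540 Mbps × 1380 s = 3505.2 Mb
Total: 22206.0 Mb = 2775.8 MB.
= 2.585 GiB.

2.59 GiB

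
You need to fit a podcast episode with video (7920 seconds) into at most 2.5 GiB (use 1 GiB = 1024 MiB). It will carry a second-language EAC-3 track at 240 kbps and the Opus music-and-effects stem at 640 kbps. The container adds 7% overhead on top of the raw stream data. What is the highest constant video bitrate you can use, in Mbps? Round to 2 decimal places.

1.65 Mbps

Budget: 2.5 GiB = 21474.8 Mb.
Stream payload after overhead: 21474.8 / 1.07 = 20069.9 Mb.
Total bitrate budget: 20069.9 Mb / 7920 s = 2.534 Mbps.
Audio total: 240 + 640 = 880 kbps = 0.880 Mbps.
Video: 2.534 − 0.880 = 1.654 Mbps.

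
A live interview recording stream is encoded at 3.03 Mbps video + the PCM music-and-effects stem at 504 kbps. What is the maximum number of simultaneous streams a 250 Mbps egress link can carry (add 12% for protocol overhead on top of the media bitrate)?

Audio: 504 kbps = 0.504 Mbps.
Per-viewer media rate: 3.534 Mbps.
On the wire with 12% overhead: 3.958 Mbps.
250 Mbps = 250.0 Mbps; 250.0 / 3.958 = 63.16 → 63 viewers.

63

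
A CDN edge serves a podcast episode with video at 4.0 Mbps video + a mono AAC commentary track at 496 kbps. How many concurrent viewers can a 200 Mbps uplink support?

Audio: 496 kbps = 0.496 Mbps.
Per-viewer media rate: 4.496 Mbps.
200 Mbps = 200.0 Mbps; 200.0 / 4.496 = 44.48 → 44 viewers.

44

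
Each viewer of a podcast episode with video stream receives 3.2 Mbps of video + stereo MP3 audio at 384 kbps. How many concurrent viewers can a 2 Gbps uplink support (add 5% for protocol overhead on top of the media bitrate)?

Audio: 384 kbps = 0.384 Mbps.
Per-viewer media rate: 3.584 Mbps.
On the wire with 5% overhead: 3.763 Mbps.
2 Gbps = 2,000 Mbps; 2,000 / 3.763 = 531.46 → 531 viewers.

531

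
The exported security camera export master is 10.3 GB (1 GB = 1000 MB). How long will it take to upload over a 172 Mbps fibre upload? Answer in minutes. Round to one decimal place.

File: 10.3 GB = 82400.0 Mb.
At 172 Mbps: 82400.0 / 172 = 479.1 s ≈ 7.98 minutes.

8.0 minutes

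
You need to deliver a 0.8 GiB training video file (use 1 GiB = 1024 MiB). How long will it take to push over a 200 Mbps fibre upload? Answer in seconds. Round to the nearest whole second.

File: 0.8 GiB = 6871.9 Mb.
At 200 Mbps: 6871.9 / 200 = 34.4 s ≈ 34.4 seconds.

34 seconds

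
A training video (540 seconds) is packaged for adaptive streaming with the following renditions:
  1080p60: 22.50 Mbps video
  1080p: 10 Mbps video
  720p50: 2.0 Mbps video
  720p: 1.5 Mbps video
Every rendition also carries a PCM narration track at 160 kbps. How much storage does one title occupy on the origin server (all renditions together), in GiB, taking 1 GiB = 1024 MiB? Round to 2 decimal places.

2.30 GiB

Audio: 160 kbps = 0.160 Mbps.
Sum of rendition bitrates: (22.50+0.160) + (10+0.160) + (2.0+0.160) + (1.5+0.160) = 36.640 Mbps.
× 540 s = 19,786 Mb = 2,473 MB = 2.303 GiB.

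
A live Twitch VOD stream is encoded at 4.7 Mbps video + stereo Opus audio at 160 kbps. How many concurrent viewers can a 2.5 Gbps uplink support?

Audio: 160 kbps = 0.160 Mbps.
Per-viewer media rate: 4.860 Mbps.
2.5 Gbps = 2,500 Mbps; 2,500 / 4.860 = 514.40 → 514 viewers.

514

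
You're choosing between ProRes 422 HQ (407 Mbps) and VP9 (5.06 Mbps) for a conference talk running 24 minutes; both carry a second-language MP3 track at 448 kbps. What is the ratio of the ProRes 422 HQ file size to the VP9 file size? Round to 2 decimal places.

24 min = 1440 s
Audio: 448 kbps = 0.448 Mbps.
ProRes 422 HQ: 407.448 Mbps × 1440 s = 586725.1 Mb = 68.304 GiB.
VP9: 5.508 Mbps × 1440 s = 7931.5 Mb = 0.923 GiB.
Ratio: 68.304 / 0.923 = 73.974.

73.97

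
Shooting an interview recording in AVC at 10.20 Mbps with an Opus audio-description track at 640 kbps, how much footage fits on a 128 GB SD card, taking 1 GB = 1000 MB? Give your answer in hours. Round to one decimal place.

26.2 hours

Audio: 640 kbps = 0.640 Mbps.
Total bitrate: 10.20 + 0.640 = 10.840 Mbps.
Capacity: 128 GB = 1,024,000 Mb.
Recording time: 1,024,000 / 10.840 = 94,465 s ≈ 26.2 hours.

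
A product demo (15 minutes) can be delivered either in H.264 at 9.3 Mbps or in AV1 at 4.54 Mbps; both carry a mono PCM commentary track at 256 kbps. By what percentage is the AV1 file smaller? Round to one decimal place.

15 min = 900 s
Audio: 256 kbps = 0.256 Mbps.
H.264: 9.556 Mbps × 900 s = 8600.4 Mb = 1.075 GB.
AV1: 4.796 Mbps × 900 s = 4316.4 Mb = 0.540 GB.
Reduction: (1 − 0.540/1.075) × 100 = 49.81%.

49.8%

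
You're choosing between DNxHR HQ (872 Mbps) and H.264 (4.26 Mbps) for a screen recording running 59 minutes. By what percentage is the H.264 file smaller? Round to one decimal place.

99.5%

59 min = 3540 s
DNxHR HQ: 872.000 Mbps × 3540 s = 3086880.0 Mb = 359.360 GiB.
H.264: 4.260 Mbps × 3540 s = 15080.4 Mb = 1.756 GiB.
Reduction: (1 − 1.756/359.360) × 100 = 99.51%.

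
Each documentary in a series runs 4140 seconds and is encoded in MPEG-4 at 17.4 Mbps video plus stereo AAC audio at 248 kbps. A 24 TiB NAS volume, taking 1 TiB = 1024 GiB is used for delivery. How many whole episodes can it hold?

Audio: 248 kbps = 0.248 Mbps.
Total bitrate: 17.648 Mbps.
Per item: 17.648 Mbps × 4140 s = 73,063 Mb = 9,133 MB.
Capacity: 24 TiB = 211,106,233 Mb; 2889.38 items → 2889 complete.

2889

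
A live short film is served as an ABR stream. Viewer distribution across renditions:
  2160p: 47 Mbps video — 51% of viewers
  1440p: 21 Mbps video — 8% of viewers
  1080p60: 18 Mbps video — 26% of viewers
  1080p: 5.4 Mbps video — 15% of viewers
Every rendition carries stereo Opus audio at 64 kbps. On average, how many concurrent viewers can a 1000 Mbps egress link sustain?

Audio: 64 kbps = 0.064 Mbps.
Average per-viewer bitrate: 0.51×47.064 + 0.08×21.064 + 0.26×18.064 + 0.15×5.464 = 31.204 Mbps.
1000 Mbps = 1,000 Mbps; 1,000 / 31.204 = 32.05 → 32.

32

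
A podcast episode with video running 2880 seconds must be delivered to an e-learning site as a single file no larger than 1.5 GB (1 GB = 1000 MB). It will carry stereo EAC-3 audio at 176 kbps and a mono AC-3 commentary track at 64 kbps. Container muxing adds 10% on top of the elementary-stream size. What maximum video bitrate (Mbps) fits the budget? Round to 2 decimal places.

3.55 Mbps

Budget: 1.5 GB = 12000.0 Mb.
Stream payload after overhead: 12000.0 / 1.10 = 10909.1 Mb.
Total bitrate budget: 10909.1 Mb / 2880 s = 3.788 Mbps.
Audio total: 176 + 64 = 240 kbps = 0.240 Mbps.
Video: 3.788 − 0.240 = 3.548 Mbps.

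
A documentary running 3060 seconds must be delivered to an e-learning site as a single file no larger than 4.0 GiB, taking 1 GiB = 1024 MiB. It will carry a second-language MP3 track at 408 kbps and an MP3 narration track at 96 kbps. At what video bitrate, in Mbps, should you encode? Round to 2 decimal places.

10.72 Mbps

Budget: 4.0 GiB = 34359.7 Mb.
Total bitrate budget: 34359.7 Mb / 3060 s = 11.229 Mbps.
Audio total: 408 + 96 = 504 kbps = 0.504 Mbps.
Video: 11.229 − 0.504 = 10.725 Mbps.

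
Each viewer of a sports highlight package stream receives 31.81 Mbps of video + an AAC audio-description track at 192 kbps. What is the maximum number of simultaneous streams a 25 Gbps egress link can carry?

Audio: 192 kbps = 0.192 Mbps.
Per-viewer media rate: 32.002 Mbps.
25 Gbps = 25,000 Mbps; 25,000 / 32.002 = 781.20 → 781 viewers.

781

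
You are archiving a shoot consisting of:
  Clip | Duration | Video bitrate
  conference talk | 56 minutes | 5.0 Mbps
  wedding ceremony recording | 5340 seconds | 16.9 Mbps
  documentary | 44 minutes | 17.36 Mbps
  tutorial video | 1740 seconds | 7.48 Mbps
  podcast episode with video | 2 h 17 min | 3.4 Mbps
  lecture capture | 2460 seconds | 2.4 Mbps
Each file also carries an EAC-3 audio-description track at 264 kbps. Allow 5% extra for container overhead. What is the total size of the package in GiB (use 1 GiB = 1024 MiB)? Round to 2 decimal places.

25.18 GiB

Audio: 264 kbps = 0.264 Mbps.
conference talk: 5.264 Mbps × 3360 s × 1.05 = 18571.4 Mb
wedding ceremony recording: 17.164 Mbps × 5340 s × 1.05 = 96238.5 Mb
documentary: 17.624 Mbps × 2640 s × 1.05 = 48853.7 Mb
tutorial video: 7.744 Mbps × 1740 s × 1.05 = 14148.3 Mb
podcast episode with video: 3.664 Mbps × 8220 s × 1.05 = 31624.0 Mb
lecture capture: 2.664 Mbps × 2460 s × 1.05 = 6881.1 Mb
Total: 216317.1 Mb = 27039.6 MB.
= 25.18 GiB.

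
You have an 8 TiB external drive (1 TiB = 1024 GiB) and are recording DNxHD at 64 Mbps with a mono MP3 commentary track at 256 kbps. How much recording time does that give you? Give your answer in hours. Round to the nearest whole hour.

Audio: 256 kbps = 0.256 Mbps.
Total bitrate: 64 + 0.256 = 64.256 Mbps.
Capacity: 8 TiB = 70,368,744 Mb.
Recording time: 70,368,744 / 64.256 = 1,095,131 s ≈ 304 hours.

304 hours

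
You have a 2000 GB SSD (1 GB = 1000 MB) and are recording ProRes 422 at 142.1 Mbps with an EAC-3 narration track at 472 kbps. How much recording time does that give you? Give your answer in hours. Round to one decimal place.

Audio: 472 kbps = 0.472 Mbps.
Total bitrate: 142.1 + 0.472 = 142.572 Mbps.
Capacity: 2000 GB = 16,000,000 Mb.
Recording time: 16,000,000 / 142.572 = 112,224 s ≈ 31.2 hours.

31.2 hours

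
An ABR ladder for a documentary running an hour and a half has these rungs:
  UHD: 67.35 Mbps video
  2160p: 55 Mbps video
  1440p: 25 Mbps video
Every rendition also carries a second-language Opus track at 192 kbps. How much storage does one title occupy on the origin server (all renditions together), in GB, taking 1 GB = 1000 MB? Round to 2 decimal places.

1.5 h = 5400 s
Audio: 192 kbps = 0.192 Mbps.
Sum of rendition bitrates: (67.35+0.192) + (55+0.192) + (25+0.192) = 147.926 Mbps.
× 5400 s = 798,800 Mb = 99,850 MB = 99.85 GB.

99.85 GB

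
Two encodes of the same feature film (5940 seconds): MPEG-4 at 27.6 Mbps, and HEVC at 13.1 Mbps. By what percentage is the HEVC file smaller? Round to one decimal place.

MPEG-4: 27.600 Mbps × 5940 s = 163944.0 Mb = 19.086 GiB.
HEVC: 13.100 Mbps × 5940 s = 77814.0 Mb = 9.059 GiB.
Reduction: (1 − 9.059/19.086) × 100 = 52.54%.

52.5%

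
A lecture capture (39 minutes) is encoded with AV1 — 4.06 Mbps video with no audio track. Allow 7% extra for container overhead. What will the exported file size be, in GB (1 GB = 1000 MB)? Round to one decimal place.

39 min = 2340 s
Total bitrate: 4.06 Mbps.
Stream data: 4.060 Mbps × 2340 s = 9500.4 Mb.
With 7% container overhead: ×1.07.
10,165 Mb ÷ 8 = 1,271 MB → 1.271 GB.

1.3 GB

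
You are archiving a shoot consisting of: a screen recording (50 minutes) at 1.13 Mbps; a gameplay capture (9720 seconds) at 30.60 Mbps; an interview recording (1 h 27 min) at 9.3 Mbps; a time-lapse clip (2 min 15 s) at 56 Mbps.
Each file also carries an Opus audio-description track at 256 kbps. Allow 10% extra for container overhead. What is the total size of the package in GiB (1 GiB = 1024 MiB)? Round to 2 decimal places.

Audio: 256 kbps = 0.256 Mbps.
screen recording: 1.386 Mbps × 3000 s × 1.10 = 4573.8 Mb
gameplay capture: 30.856 Mbps × 9720 s × 1.10 = 329912.4 Mb
interview recording: 9.556 Mbps × 5220 s × 1.10 = 54870.6 Mb
time-lapse clip: 56.256 Mbps × 135 s × 1.10 = 8354.0 Mb
Total: 397710.7 Mb = 49713.8 MB.
= 46.30 GiB.

46.30 GiB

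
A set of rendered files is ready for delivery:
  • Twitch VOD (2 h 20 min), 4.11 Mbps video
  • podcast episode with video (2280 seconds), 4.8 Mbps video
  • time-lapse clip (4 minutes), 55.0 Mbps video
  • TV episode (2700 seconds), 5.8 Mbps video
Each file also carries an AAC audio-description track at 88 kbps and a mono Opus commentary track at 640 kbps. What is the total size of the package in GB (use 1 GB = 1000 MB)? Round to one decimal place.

10.5 GB

Audio total: 88 + 640 = 728 kbps = 0.728 Mbps.
Twitch VOD: 4.838 Mbps × 8400 s = 40639.2 Mb
podcast episode with video: 5.528 Mbps × 2280 s = 12603.8 Mb
time-lapse clip: 55.728 Mbps × 240 s = 13374.7 Mb
TV episode: 6.528 Mbps × 2700 s = 17625.6 Mb
Total: 84243.4 Mb = 10530.4 MB.
= 10.53 GB.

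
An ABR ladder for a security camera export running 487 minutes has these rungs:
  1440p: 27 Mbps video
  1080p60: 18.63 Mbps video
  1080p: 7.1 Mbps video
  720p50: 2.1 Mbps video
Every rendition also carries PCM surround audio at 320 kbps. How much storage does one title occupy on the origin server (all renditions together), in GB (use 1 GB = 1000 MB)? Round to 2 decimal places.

487 min = 29220 s
Audio: 320 kbps = 0.320 Mbps.
Sum of rendition bitrates: (27+0.320) + (18.63+0.320) + (7.1+0.320) + (2.1+0.320) = 56.110 Mbps.
× 29220 s = 1,639,534 Mb = 204,942 MB = 204.9 GB.

204.94 GB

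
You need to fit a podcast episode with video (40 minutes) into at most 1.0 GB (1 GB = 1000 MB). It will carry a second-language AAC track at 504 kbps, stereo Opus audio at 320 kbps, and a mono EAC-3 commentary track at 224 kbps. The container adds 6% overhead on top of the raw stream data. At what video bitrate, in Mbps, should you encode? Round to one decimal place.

Budget: 1.0 GB = 8000.0 Mb.
Stream payload after overhead: 8000.0 / 1.06 = 7547.2 Mb.
40 min = 2400 s
Total bitrate budget: 7547.2 Mb / 2400 s = 3.145 Mbps.
Audio total: 504 + 320 + 224 = 1048 kbps = 1.048 Mbps.
Video: 3.145 − 1.048 = 2.097 Mbps.

2.1 Mbps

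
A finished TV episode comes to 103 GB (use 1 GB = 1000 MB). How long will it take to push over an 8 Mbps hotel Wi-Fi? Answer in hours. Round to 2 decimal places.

File: 103 GB = 824000.0 Mb.
At 8 Mbps: 824000.0 / 8 = 103000.0 s ≈ 28.6 hours.

28.61 hours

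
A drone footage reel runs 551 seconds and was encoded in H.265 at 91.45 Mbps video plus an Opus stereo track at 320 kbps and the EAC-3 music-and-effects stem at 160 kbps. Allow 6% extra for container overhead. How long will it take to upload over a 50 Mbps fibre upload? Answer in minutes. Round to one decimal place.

Audio total: 320 + 160 = 480 kbps = 0.480 Mbps.
Total bitrate: 91.930 Mbps.
File: 91.930 Mbps × 551 s = 50653.4 Mb.
With 6% container overhead: ×1.06. → 53692.6 Mb.
At 50 Mbps: 53692.6 / 50 = 1073.9 s ≈ 17.9 minutes.

17.9 minutes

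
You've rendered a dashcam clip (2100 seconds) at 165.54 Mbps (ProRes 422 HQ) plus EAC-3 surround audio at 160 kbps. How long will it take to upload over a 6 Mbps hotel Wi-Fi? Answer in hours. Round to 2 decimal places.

16.11 hours

Audio: 160 kbps = 0.160 Mbps.
Total bitrate: 165.700 Mbps.
File: 165.700 Mbps × 2100 s = 347970.0 Mb.
At 6 Mbps: 347970.0 / 6 = 57995.0 s ≈ 16.1 hours.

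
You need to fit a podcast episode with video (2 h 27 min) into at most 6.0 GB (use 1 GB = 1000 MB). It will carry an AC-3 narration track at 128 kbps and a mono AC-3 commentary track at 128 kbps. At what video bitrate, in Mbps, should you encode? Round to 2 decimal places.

Budget: 6.0 GB = 48000.0 Mb.
2 h 27 min = 147 min = 8820 s
Total bitrate budget: 48000.0 Mb / 8820 s = 5.442 Mbps.
Audio total: 128 + 128 = 256 kbps = 0.256 Mbps.
Video: 5.442 − 0.256 = 5.186 Mbps.

5.19 Mbps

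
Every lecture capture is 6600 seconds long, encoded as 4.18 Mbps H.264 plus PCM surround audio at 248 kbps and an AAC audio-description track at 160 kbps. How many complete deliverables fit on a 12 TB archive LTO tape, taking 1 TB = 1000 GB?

3170

Audio total: 248 + 160 = 408 kbps = 0.408 Mbps.
Total bitrate: 4.588 Mbps.
Per item: 4.588 Mbps × 6600 s = 30,281 Mb = 3,785 MB.
Capacity: 12 TB = 96,000,000 Mb; 3170.33 items → 3170 complete.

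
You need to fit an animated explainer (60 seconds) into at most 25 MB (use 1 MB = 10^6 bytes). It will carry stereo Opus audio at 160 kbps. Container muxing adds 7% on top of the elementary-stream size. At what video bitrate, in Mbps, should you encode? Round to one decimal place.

3.0 Mbps

Budget: 25 MB = 200.0 Mb.
Stream payload after overhead: 200.0 / 1.07 = 186.9 Mb.
Total bitrate budget: 186.9 Mb / 60 s = 3.115 Mbps.
Audio: 160 kbps = 0.160 Mbps.
Video: 3.115 − 0.160 = 2.955 Mbps.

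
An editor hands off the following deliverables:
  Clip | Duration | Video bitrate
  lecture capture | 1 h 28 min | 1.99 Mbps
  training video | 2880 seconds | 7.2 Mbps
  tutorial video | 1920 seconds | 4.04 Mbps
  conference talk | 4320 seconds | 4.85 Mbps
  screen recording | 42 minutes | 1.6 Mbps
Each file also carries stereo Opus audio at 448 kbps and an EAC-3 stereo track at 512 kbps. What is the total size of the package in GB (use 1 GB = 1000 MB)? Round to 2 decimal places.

Audio total: 448 + 512 = 960 kbps = 0.960 Mbps.
lecture capture: 2.950 Mbps × 5280 s = 15576.0 Mb
training video: 8.160 Mbps × 2880 s = 23500.8 Mb
tutorial video: 5.000 Mbps × 1920 s = 9600.0 Mb
conference talk: 5.810 Mbps × 4320 s = 25099.2 Mb
screen recording: 2.560 Mbps × 2520 s = 6451.2 Mb
Total: 80227.2 Mb = 10028.4 MB.
= 10.03 GB.

10.03 GB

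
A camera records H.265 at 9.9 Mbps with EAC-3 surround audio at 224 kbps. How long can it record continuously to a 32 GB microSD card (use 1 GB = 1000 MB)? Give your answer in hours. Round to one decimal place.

Audio: 224 kbps = 0.224 Mbps.
Total bitrate: 9.9 + 0.224 = 10.124 Mbps.
Capacity: 32 GB = 256,000 Mb.
Recording time: 256,000 / 10.124 = 25,286 s ≈ 7.02 hours.

7.0 hours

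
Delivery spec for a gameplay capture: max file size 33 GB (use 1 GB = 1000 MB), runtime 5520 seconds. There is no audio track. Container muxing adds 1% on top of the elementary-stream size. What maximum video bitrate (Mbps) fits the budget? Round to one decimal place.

47.4 Mbps

Budget: 33 GB = 264000.0 Mb.
Stream payload after overhead: 264000.0 / 1.01 = 261386.1 Mb.
Total bitrate budget: 261386.1 Mb / 5520 s = 47.353 Mbps.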